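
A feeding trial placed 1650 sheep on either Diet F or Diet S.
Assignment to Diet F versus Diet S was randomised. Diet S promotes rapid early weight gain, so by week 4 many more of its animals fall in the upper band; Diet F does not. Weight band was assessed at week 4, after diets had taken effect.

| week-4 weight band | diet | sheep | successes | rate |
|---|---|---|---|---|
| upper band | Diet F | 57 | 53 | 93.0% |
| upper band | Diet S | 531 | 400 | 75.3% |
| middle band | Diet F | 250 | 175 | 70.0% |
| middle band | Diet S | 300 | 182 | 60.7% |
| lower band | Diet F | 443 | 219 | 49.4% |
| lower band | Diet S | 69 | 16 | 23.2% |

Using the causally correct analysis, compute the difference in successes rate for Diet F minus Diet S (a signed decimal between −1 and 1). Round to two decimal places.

-0.07

The stratified and pooled comparisons disagree (Diet F wins within each week-4 weight band; Diet S wins overall), so the answer turns on the causal role of week-4 weight band.
The distribution of week-4 weight band is itself part of what the diet does — it is an intermediate outcome. Holding it fixed would remove that part of the effect; the total effect is the pooled difference.
The causal difference is the pooled difference: 0.596 − 0.664 = -0.068.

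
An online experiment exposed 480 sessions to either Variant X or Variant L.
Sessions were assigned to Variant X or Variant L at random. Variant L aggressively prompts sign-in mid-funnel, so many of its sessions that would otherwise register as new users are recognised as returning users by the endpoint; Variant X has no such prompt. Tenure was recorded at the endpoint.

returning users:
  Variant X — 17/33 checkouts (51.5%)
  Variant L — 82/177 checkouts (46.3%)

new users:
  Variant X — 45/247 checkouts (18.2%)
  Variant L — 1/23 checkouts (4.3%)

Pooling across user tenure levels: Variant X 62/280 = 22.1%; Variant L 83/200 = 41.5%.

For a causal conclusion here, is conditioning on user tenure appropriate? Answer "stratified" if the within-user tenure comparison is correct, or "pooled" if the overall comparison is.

pooled

Stratifying would compare variants among sessions the variants themselves sorted into user tenure groups — a form of selection on an intermediate. The unconditioned pooled rates give the total causal effect.
Pooled: Variant X 22.1% vs Variant L 41.5%; Variant L is higher overall.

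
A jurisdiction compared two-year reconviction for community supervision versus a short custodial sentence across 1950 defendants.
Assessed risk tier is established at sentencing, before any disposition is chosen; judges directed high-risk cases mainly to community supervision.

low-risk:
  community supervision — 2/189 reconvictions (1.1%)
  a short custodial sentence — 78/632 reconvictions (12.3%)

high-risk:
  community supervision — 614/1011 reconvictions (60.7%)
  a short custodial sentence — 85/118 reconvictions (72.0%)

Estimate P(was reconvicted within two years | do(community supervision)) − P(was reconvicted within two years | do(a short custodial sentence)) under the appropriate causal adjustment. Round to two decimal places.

Here assessed risk tier is a common cause — it drives both which disposition a case falls under and the outcome. The crude comparison mixes populations; the stratum-specific rates are the causally relevant ones.
Adjusting over the population distribution of assessed risk tier: 0.421·(0.011−0.123) + 0.579·(0.607−0.720) = -0.113.

-0.11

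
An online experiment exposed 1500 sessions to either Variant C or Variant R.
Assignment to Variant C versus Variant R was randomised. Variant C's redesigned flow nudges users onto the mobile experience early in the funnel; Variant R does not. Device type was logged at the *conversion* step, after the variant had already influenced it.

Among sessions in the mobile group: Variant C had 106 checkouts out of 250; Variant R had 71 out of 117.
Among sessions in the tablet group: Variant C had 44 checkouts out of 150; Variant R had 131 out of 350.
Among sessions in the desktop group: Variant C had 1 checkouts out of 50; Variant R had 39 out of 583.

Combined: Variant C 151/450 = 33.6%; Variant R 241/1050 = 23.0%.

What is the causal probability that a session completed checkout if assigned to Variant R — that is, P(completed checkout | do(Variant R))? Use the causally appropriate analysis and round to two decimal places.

The device type-specific comparison favours Variant R throughout, but the pooled figures favour Variant C. The question is whether to condition on device type.
Device type is downstream of the variant. One should not condition on a consequence of treatment, so the overall rates are the right comparison.
So P(outcome | do(Variant R)) is just the pooled rate for Variant R: 241/1050 = 0.230.

0.23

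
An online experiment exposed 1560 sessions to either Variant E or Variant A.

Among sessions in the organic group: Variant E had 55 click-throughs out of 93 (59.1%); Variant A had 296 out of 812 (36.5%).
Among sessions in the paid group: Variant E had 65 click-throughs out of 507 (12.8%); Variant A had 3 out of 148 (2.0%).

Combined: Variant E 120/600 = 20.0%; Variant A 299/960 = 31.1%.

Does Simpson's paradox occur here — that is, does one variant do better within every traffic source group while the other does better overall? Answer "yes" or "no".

yes

Within each traffic source level (organic 59.1% vs 36.5%; paid 12.8% vs 2.0%), Variant E has the higher rate every time. Pooled: 20.0% vs 31.1% — Variant A has the higher rate overall. The two comparisons disagree.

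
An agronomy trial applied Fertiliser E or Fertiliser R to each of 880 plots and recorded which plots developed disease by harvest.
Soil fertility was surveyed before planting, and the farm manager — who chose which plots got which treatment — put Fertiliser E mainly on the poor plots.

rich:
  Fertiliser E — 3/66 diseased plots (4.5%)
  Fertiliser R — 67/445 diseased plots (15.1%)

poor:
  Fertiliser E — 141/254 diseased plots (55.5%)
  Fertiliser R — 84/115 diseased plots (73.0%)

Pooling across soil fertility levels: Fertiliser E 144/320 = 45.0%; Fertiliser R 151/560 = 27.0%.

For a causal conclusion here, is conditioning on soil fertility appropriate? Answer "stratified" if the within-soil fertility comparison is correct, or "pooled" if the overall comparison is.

The soil fertility-specific comparison favours Fertiliser E throughout, but the pooled figures favour Fertiliser R. The question is whether to condition on soil fertility.
Here soil fertility is a common cause — it drives both which fertiliser a case falls under and the outcome. The crude comparison mixes populations; the stratum-specific rates are the causally relevant ones.
Within each level — rich: 4.5% vs 15.1%; poor: 55.5% vs 73.0% — Fertiliser E is lower every time.

stratified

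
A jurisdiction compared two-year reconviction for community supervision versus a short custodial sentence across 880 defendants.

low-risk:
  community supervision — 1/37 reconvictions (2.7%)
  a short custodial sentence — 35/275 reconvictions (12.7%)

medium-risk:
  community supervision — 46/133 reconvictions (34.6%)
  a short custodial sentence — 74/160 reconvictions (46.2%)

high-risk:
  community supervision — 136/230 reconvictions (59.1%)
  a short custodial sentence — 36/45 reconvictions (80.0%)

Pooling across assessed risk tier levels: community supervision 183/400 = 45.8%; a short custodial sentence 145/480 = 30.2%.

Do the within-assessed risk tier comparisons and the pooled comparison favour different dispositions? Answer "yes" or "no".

yes

Within each assessed risk tier level (low-risk 2.7% vs 12.7%; medium-risk 34.6% vs 46.2%; high-risk 59.1% vs 80.0%), community supervision has the lower rate every time. Pooled: 45.8% vs 30.2% — a short custodial sentence has the lower rate overall. The two comparisons disagree.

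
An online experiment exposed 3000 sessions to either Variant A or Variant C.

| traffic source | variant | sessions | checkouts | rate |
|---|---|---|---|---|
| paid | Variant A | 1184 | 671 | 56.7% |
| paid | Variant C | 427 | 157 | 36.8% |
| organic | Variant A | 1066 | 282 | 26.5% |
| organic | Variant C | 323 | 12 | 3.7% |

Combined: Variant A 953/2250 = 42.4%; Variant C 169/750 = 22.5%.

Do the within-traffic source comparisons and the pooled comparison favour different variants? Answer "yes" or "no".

Within each traffic source level (paid 56.7% vs 36.8%; organic 26.5% vs 3.7%), Variant A has the higher rate every time. Pooled: 42.4% vs 22.5% — Variant A has the higher rate overall. They agree.

no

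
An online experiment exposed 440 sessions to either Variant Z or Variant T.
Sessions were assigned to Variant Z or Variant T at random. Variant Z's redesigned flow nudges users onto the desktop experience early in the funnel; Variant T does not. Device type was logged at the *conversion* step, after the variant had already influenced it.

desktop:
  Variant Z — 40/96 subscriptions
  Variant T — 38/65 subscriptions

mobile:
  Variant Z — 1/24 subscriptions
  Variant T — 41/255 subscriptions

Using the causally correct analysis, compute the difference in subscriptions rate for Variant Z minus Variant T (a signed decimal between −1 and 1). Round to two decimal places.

+0.09

Stratifying would compare variants among sessions the variants themselves sorted into device type groups — a form of selection on an intermediate. The unconditioned pooled rates give the total causal effect.
The causal difference is the pooled difference: 0.342 − 0.247 = +0.095.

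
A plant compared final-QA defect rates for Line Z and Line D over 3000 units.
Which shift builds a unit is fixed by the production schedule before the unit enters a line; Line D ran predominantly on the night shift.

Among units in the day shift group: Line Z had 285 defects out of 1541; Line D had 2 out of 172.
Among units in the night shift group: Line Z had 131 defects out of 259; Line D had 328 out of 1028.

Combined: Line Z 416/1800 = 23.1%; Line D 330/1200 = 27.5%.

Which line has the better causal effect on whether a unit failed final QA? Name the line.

Within every shift level Line D has the lower rate, yet pooled Line Z does — Simpson's reversal.
Shift is set before the line has any effect — it is not caused by the line — and it independently drives the outcome. That makes it a confounder, so the causal comparison is within shift levels.
Within each level — day shift: 18.5% vs 1.2%; night shift: 50.6% vs 31.9% — Line D is lower every time.

Line D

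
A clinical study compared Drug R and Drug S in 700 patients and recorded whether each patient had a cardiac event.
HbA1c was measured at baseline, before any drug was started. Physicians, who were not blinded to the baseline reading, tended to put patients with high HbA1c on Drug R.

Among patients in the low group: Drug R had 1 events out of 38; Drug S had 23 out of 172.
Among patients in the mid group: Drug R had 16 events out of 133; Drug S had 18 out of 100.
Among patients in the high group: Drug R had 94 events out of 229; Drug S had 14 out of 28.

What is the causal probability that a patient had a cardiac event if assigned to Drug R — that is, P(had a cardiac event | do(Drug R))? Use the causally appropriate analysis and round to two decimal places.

0.20

Nothing the drug does changes HbA1c; the imbalance is an allocation artefact. With HbA1c also predicting the outcome, the pooled figure is confounded, and the within-stratum comparison is the causal one.
Standardising Drug R to the population HbA1c mix: 0.300·1/38 + 0.333·16/133 + 0.367·94/229 = 0.199.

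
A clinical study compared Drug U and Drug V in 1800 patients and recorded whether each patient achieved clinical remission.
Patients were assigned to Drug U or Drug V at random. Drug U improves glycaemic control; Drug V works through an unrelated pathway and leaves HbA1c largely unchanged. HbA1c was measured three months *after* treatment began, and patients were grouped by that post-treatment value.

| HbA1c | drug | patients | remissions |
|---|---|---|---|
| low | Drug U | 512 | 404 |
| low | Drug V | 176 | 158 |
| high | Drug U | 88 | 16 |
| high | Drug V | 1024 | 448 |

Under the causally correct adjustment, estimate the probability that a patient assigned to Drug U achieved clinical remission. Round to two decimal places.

0.70

Drug V is higher inside every HbA1c stratum but Drug U is higher in aggregate. Whether to stratify depends on how HbA1c relates to the drug.
HbA1c is downstream of the drug. One should not condition on a consequence of treatment, so the overall rates are the right comparison.
So P(outcome | do(Drug U)) is just the pooled rate for Drug U: 420/600 = 0.700.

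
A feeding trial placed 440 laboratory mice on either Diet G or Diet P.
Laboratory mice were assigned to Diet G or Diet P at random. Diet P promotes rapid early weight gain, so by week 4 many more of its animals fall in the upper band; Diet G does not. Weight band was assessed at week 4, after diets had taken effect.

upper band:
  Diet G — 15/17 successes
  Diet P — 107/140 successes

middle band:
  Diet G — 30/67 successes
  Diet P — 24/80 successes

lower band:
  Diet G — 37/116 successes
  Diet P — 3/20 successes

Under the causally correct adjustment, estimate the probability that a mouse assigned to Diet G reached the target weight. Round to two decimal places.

Week-4 weight band is downstream of the diet. One should not condition on a consequence of treatment, so the overall rates are the right comparison.
So P(outcome | do(Diet G)) is just the pooled rate for Diet G: 82/200 = 0.410.

0.41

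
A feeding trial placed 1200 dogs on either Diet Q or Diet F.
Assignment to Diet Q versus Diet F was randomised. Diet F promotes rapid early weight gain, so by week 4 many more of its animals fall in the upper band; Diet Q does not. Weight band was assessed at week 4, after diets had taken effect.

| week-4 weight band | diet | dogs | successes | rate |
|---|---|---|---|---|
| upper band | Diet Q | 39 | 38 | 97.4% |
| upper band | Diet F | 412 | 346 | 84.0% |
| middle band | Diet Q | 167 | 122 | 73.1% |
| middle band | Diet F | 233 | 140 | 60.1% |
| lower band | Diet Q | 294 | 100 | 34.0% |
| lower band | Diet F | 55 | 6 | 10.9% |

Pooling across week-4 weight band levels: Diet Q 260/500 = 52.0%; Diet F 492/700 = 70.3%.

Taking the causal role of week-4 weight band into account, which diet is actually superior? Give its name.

Diet F

The stratified and pooled comparisons disagree (Diet Q wins within each week-4 weight band; Diet F wins overall), so the answer turns on the causal role of week-4 weight band.
The distribution of week-4 weight band is itself part of what the diet does — it is an intermediate outcome. Holding it fixed would remove that part of the effect; the total effect is the pooled difference.
Pooled: Diet Q 52.0% vs Diet F 70.3%; Diet F is higher overall.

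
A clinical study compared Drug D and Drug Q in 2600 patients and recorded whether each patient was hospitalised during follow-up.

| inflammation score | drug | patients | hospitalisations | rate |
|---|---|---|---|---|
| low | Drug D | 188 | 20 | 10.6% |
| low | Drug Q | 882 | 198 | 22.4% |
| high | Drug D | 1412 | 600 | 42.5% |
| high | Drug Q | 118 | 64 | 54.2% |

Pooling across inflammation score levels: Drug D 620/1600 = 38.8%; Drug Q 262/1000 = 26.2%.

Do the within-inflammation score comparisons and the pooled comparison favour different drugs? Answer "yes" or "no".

yes

Within each inflammation score level (low 10.6% vs 22.4%; high 42.5% vs 54.2%), Drug D has the lower rate every time. Pooled: 38.8% vs 26.2% — Drug Q has the lower rate overall. The two comparisons disagree.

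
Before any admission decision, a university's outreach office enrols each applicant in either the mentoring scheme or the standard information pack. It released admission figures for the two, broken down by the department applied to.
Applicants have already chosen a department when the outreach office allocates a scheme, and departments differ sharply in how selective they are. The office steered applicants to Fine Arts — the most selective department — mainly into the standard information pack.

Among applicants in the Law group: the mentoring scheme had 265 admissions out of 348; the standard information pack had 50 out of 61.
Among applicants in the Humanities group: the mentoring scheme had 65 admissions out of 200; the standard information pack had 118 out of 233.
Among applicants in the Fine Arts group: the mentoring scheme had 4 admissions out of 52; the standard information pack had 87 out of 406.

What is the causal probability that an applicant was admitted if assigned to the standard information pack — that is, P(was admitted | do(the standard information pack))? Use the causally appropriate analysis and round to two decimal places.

the standard information pack is higher inside every department stratum but the mentoring scheme is higher in aggregate. Whether to stratify depends on how department relates to the outreach scheme.
Department is set before the outreach scheme has any effect — it is not caused by the outreach scheme — and it independently drives the outcome. That makes it a confounder, so the causal comparison is within department levels.
Standardising the standard information pack to the population department mix: 0.315·50/61 + 0.333·118/233 + 0.352·87/406 = 0.502.

0.50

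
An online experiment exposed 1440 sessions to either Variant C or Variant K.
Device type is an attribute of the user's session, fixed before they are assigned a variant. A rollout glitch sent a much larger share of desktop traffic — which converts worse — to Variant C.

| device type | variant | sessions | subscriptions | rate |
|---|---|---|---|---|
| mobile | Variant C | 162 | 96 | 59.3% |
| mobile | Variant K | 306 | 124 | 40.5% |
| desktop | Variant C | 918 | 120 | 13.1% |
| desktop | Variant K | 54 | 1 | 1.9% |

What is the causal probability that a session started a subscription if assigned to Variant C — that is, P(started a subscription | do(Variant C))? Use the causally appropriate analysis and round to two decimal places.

Within every device type level Variant C has the higher rate, yet pooled Variant K does — Simpson's reversal.
Nothing the variant does changes device type; the imbalance is an allocation artefact. With device type also predicting the outcome, the pooled figure is confounded, and the within-stratum comparison is the causal one.
Standardising Variant C to the population device type mix: 0.325·96/162 + 0.675·120/918 = 0.281.

0.28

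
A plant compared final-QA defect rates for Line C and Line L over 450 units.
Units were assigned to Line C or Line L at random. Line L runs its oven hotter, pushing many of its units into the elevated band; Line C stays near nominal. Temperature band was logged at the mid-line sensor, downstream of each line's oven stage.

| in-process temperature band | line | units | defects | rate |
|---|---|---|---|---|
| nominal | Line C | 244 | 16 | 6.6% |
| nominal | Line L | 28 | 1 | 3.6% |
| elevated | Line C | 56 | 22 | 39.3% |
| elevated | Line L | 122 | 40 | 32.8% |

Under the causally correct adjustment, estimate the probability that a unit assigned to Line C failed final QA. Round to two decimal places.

0.13

Within every in-process temperature band level Line L has the lower rate, yet pooled Line C does — Simpson's reversal.
In-process temperature band lies on the pathway line → in-process temperature band → outcome, so adjusting for it blocks the indirect effect. For the total causal effect of line, use the unadjusted pooled rates.
So P(outcome | do(Line C)) is just the pooled rate for Line C: 38/300 = 0.127.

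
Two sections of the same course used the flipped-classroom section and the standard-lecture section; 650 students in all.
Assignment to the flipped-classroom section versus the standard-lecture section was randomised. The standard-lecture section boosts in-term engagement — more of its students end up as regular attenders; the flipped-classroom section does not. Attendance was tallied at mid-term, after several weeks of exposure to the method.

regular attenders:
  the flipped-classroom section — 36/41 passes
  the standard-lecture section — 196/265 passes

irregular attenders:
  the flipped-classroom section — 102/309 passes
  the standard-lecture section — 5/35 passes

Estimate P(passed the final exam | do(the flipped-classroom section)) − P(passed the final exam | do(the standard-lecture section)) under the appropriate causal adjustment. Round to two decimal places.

-0.28

The stratified and pooled comparisons disagree (the flipped-classroom section wins within each mid-term attendance; the standard-lecture section wins overall), so the answer turns on the causal role of mid-term attendance.
Stratifying would compare teaching methods among students the teaching methods themselves sorted into mid-term attendance groups — a form of selection on an intermediate. The unconditioned pooled rates give the total causal effect.
The causal difference is the pooled difference: 0.394 − 0.670 = -0.276.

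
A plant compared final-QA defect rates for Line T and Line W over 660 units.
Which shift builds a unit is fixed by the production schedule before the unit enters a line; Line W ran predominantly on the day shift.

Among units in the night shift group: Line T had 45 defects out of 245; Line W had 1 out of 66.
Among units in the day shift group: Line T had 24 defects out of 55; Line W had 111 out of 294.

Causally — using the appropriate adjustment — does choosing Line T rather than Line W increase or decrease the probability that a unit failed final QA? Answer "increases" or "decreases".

Here shift is a common cause — it drives both which line a case falls under and the outcome. The crude comparison mixes populations; the stratum-specific rates are the causally relevant ones.
Within each level — night shift: 18.4% vs 1.5%; day shift: 43.6% vs 37.8% — Line W is lower every time.

increases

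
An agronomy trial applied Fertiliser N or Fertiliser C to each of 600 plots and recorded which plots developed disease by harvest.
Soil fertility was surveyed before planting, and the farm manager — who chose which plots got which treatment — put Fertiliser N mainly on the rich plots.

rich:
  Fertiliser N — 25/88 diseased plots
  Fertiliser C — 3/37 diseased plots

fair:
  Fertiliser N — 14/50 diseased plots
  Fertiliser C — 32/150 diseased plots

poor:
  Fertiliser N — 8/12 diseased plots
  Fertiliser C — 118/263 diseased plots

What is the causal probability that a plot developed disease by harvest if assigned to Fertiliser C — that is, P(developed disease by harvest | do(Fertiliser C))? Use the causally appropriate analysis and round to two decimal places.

The stratified and pooled comparisons disagree (Fertiliser C wins within each soil fertility; Fertiliser N wins overall), so the answer turns on the causal role of soil fertility.
Nothing the fertiliser does changes soil fertility; the imbalance is an allocation artefact. With soil fertility also predicting the outcome, the pooled figure is confounded, and the within-stratum comparison is the causal one.
Standardising Fertiliser C to the population soil fertility mix: 0.208·3/37 + 0.333·32/150 + 0.458·118/263 = 0.294.

0.29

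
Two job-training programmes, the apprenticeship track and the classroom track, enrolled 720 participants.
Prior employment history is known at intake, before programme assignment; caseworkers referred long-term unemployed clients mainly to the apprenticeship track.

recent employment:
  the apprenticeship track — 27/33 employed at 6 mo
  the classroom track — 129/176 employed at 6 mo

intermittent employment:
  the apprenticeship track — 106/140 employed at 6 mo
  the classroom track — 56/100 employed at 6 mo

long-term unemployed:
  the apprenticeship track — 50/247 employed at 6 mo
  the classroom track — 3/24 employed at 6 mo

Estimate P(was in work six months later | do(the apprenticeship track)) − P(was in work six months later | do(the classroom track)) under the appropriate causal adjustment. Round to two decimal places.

The stratified and pooled comparisons disagree (the apprenticeship track wins within each prior employment history; the classroom track wins overall), so the answer turns on the causal role of prior employment history.
Prior employment history differs across programmes for reasons unrelated to any effect of the programme itself, and it separately predicts the outcome — a classic confounder. We must compare within prior employment history levels.
Adjusting over the population distribution of prior employment history: 0.290·(0.818−0.733) + 0.333·(0.757−0.560) + 0.376·(0.202−0.125) = +0.120.

+0.12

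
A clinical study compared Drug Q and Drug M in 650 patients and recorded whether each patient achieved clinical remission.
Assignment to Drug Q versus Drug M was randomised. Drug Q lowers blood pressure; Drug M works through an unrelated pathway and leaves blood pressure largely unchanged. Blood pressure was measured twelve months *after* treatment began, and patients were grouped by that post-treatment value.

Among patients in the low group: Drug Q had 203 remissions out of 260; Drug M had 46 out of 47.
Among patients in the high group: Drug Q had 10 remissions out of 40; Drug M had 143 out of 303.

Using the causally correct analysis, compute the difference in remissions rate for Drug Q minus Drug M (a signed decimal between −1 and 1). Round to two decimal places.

The distribution of blood pressure is itself part of what the drug does — it is an intermediate outcome. Holding it fixed would remove that part of the effect; the total effect is the pooled difference.
The causal difference is the pooled difference: 0.710 − 0.540 = +0.170.

+0.17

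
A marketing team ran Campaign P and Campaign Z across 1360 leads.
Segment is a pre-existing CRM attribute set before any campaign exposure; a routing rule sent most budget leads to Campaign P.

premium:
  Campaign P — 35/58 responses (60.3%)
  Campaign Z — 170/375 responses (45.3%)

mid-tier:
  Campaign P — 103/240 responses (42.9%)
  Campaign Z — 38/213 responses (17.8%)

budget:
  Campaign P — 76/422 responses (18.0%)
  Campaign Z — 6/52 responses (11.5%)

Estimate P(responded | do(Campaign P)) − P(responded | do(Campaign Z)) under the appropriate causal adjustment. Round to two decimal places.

+0.15

The customer segment-specific comparison favours Campaign P throughout, but the pooled figures favour Campaign Z. The question is whether to condition on customer segment.
The imbalance in customer segment arose from how leads were allocated, not from anything the campaign did; and customer segment independently affects the outcome. The pooled gap is confounded — condition on customer segment.
Adjusting over the population distribution of customer segment: 0.318·(0.603−0.453) + 0.333·(0.429−0.178) + 0.349·(0.180−0.115) = +0.154.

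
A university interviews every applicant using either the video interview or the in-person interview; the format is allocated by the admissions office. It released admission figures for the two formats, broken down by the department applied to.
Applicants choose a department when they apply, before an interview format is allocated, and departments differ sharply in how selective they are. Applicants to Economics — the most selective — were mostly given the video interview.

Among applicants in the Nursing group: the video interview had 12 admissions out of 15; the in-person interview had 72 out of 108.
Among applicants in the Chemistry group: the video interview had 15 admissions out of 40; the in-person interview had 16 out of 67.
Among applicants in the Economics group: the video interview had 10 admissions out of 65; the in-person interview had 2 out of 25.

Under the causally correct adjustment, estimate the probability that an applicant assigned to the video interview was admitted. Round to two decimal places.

The stratified and pooled comparisons disagree (the video interview wins within each department; the in-person interview wins overall), so the answer turns on the causal role of department.
Here department is a common cause — it drives both which interview format a case falls under and the outcome. The crude comparison mixes populations; the stratum-specific rates are the causally relevant ones.
Standardising the video interview to the population department mix: 0.384·12/15 + 0.334·15/40 + 0.281·10/65 = 0.476.

0.48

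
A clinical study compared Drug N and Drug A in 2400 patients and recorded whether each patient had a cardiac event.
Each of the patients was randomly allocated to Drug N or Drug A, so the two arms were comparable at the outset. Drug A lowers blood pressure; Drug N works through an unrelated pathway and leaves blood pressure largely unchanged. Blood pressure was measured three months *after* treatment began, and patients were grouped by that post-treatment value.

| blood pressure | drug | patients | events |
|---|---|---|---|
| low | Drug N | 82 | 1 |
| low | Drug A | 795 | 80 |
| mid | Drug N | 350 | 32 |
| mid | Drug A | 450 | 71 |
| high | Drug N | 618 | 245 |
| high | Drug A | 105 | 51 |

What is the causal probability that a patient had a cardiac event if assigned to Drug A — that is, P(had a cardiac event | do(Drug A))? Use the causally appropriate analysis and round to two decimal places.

0.15

The stratified and pooled comparisons disagree (Drug N wins within each blood pressure; Drug A wins overall), so the answer turns on the causal role of blood pressure.
Blood pressure is downstream of the drug. One should not condition on a consequence of treatment, so the overall rates are the right comparison.
So P(outcome | do(Drug A)) is just the pooled rate for Drug A: 202/1350 = 0.150.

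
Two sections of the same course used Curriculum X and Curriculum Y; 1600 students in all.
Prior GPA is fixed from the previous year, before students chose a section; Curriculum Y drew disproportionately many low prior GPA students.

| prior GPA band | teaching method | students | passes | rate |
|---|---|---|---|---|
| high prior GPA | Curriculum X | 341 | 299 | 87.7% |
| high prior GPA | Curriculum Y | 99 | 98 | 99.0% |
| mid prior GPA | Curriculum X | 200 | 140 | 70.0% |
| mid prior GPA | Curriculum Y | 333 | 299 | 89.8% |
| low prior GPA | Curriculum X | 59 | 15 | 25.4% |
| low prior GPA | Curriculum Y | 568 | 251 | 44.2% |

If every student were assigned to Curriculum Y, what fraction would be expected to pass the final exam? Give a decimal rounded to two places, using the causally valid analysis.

Within every prior GPA band level Curriculum Y has the higher rate, yet pooled Curriculum X does — Simpson's reversal.
Here prior GPA band is a common cause — it drives both which teaching method a case falls under and the outcome. The crude comparison mixes populations; the stratum-specific rates are the causally relevant ones.
Standardising Curriculum Y to the population prior GPA band mix: 0.275·98/99 + 0.333·299/333 + 0.392·251/568 = 0.745.

0.74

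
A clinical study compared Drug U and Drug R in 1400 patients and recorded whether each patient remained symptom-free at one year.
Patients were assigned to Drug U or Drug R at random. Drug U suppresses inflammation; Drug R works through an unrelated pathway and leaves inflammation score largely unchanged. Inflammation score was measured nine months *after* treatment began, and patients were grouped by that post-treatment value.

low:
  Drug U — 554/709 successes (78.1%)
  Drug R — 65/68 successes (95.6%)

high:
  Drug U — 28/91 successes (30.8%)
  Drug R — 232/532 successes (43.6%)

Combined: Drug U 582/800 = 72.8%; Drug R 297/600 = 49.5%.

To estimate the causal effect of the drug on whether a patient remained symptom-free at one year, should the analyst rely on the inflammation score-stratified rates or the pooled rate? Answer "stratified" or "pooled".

Within every inflammation score level Drug R has the higher rate, yet pooled Drug U does — Simpson's reversal.
Stratifying would compare drugs among patients the drugs themselves sorted into inflammation score groups — a form of selection on an intermediate. The unconditioned pooled rates give the total causal effect.
Pooled: Drug U 72.8% vs Drug R 49.5%; Drug U is higher overall.

pooled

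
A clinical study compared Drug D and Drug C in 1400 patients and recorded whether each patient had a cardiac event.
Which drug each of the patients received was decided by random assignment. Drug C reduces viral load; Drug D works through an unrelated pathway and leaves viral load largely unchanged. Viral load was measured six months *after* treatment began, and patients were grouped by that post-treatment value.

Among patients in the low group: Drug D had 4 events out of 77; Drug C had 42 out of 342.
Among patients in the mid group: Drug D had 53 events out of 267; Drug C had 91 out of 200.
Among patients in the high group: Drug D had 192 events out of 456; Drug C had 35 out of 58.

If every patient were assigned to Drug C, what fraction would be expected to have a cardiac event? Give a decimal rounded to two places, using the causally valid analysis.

0.28

Drug D is lower inside every viral load stratum but Drug C is lower in aggregate. Whether to stratify depends on how viral load relates to the drug.
Viral load lies on the pathway drug → viral load → outcome, so adjusting for it blocks the indirect effect. For the total causal effect of drug, use the unadjusted pooled rates.
So P(outcome | do(Drug C)) is just the pooled rate for Drug C: 168/600 = 0.280.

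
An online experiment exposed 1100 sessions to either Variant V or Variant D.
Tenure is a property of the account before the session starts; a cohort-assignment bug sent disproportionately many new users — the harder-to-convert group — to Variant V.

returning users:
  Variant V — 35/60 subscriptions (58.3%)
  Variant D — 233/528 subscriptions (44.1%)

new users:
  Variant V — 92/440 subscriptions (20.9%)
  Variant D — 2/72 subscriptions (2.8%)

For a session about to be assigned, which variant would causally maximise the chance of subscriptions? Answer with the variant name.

The user tenure-specific comparison favours Variant V throughout, but the pooled figures favour Variant D. The question is whether to condition on user tenure.
Here user tenure is a common cause — it drives both which variant a case falls under and the outcome. The crude comparison mixes populations; the stratum-specific rates are the causally relevant ones.
Within each level — returning users: 58.3% vs 44.1%; new users: 20.9% vs 2.8% — Variant V is higher every time.

Variant V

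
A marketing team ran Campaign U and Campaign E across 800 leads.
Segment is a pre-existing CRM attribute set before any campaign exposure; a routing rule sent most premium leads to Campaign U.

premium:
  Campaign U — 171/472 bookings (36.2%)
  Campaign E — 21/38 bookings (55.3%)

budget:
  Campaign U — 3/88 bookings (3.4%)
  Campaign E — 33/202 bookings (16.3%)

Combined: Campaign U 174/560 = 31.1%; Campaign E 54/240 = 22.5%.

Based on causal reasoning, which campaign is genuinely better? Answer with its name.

Campaign E

Customer segment differs across campaigns for reasons unrelated to any effect of the campaign itself, and it separately predicts the outcome — a classic confounder. We must compare within customer segment levels.
Within each level — premium: 36.2% vs 55.3%; budget: 3.4% vs 16.3% — Campaign E is higher every time.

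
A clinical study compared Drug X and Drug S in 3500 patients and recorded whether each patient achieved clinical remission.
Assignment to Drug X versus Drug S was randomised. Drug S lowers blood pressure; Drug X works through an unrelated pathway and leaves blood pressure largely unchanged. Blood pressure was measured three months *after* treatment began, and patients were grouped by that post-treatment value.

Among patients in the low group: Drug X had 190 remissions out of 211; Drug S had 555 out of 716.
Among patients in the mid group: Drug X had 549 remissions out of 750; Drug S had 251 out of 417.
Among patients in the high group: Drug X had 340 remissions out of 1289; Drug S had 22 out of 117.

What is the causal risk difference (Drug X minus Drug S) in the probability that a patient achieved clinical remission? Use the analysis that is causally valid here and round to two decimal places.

-0.18

The distribution of blood pressure is itself part of what the drug does — it is an intermediate outcome. Holding it fixed would remove that part of the effect; the total effect is the pooled difference.
The causal difference is the pooled difference: 0.480 − 0.662 = -0.183.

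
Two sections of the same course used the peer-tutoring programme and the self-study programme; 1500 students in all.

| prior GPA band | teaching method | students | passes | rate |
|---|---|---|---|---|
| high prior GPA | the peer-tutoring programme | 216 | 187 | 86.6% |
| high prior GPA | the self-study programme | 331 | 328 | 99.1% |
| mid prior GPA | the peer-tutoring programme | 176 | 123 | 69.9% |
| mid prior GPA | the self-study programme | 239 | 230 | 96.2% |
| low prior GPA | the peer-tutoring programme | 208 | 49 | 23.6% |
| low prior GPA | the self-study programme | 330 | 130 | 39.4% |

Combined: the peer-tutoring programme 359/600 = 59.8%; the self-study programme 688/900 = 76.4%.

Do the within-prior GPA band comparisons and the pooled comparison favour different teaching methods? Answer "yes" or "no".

no

Within each prior GPA band level (high prior GPA 86.6% vs 99.1%; mid prior GPA 69.9% vs 96.2%; low prior GPA 23.6% vs 39.4%), the self-study programme has the higher rate every time. Pooled: 59.8% vs 76.4% — the self-study programme has the higher rate overall. They agree.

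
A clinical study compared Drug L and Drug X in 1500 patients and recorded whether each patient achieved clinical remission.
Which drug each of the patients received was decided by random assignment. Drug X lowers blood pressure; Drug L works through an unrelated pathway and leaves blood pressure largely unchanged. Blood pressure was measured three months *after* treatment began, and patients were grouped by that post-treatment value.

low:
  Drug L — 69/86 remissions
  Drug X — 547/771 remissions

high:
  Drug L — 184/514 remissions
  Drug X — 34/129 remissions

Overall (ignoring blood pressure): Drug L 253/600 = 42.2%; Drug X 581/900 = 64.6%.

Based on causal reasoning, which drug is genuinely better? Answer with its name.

Blood pressure here is a post-treatment variable shaped by the drug; conditioning on it would introduce bias rather than remove it. The overall comparison is the causal one.
Pooled: Drug L 42.2% vs Drug X 64.6%; Drug X is higher overall.

Drug X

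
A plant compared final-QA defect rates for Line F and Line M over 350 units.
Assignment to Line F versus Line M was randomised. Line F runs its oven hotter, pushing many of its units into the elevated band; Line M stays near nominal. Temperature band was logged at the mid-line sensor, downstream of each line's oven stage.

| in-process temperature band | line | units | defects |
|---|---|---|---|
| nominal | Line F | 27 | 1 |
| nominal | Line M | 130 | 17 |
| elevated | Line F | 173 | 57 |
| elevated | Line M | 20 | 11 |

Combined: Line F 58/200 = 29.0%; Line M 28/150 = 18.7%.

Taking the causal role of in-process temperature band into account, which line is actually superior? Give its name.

In-process temperature band lies on the pathway line → in-process temperature band → outcome, so adjusting for it blocks the indirect effect. For the total causal effect of line, use the unadjusted pooled rates.
Pooled: Line F 29.0% vs Line M 18.7%; Line M is lower overall.

Line M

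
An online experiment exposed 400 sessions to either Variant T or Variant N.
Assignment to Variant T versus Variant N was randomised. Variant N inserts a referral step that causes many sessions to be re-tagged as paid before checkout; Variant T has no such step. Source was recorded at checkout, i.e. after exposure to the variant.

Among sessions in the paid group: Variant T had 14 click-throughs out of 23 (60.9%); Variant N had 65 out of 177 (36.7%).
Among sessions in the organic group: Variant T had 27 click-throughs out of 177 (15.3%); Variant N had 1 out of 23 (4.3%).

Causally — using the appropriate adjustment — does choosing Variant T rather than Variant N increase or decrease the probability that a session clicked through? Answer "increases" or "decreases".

decreases

Stratifying would compare variants among sessions the variants themselves sorted into traffic source groups — a form of selection on an intermediate. The unconditioned pooled rates give the total causal effect.
Pooled: Variant T 20.5% vs Variant N 33.0%; Variant N is higher overall.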